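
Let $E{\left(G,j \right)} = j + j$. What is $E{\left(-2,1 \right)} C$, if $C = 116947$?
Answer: $233894$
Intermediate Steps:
$E{\left(G,j \right)} = 2 j$
$E{\left(-2,1 \right)} C = 2 \cdot 1 \cdot 116947 = 2 \cdot 116947 = 233894$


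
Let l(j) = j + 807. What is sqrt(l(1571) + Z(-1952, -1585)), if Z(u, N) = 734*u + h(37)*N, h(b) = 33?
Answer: I*sqrt(1482695) ≈ 1217.7*I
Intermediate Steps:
l(j) = 807 + j
Z(u, N) = 33*N + 734*u (Z(u, N) = 734*u + 33*N = 33*N + 734*u)
sqrt(l(1571) + Z(-1952, -1585)) = sqrt((807 + 1571) + (33*(-1585) + 734*(-1952))) = sqrt(2378 + (-52305 - 1432768)) = sqrt(2378 - 1485073) = sqrt(-1482695) = I*sqrt(1482695)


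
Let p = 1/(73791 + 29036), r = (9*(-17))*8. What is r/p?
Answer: -125860248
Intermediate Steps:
r = -1224 (r = -153*8 = -1224)
p = 1/102827 ≈ 9.7251e-6
r/p = -1224/1/102827 = -1224*102827 = -125860248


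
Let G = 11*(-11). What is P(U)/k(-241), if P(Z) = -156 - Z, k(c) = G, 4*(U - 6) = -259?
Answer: 389/484 ≈ 0.80372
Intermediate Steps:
U = -235/4 (U = 6 + (¼)*(-259) = 6 - 259/4 = -235/4 ≈ -58.750)
G = -121
k(c) = -121
P(U)/k(-241) = (-156 - 1*(-235/4))/(-121) = (-156 + 235/4)*(-1/121) = -389/4*(-1/121) = 389/484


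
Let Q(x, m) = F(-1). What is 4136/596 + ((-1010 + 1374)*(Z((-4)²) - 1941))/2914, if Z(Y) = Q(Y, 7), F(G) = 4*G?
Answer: -51237972/217093 ≈ -236.02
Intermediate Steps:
Q(x, m) = -4 (Q(x, m) = 4*(-1) = -4)
Z(Y) = -4
4136/596 + ((-1010 + 1374)*(Z((-4)²) - 1941))/2914 = 4136/596 + ((-1010 + 1374)*(-4 - 1941))/2914 = 4136*(1/596) + (364*(-1945))*(1/2914) = 1034/149 - 707980*1/2914 = 1034/149 - 353990/1457 = -51237972/217093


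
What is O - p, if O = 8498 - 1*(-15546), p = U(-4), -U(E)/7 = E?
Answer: 24016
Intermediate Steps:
U(E) = -7*E
p = 28 (p = -7*(-4) = 28)
O = 24044 (O = 8498 + 15546 = 24044)
O - p = 24044 - 1*28 = 24044 - 28 = 24016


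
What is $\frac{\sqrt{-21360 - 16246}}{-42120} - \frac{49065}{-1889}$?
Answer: $\frac{49065}{1889} - \frac{i \sqrt{37606}}{42120} \approx 25.974 - 0.004604 i$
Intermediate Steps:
$\frac{\sqrt{-21360 - 16246}}{-42120} - \frac{49065}{-1889} = \sqrt{-37606} \left(- \frac{1}{42120}\right) - - \frac{49065}{1889} = i \sqrt{37606} \left(- \frac{1}{42120}\right) + \frac{49065}{1889} = - \frac{i \sqrt{37606}}{42120} + \frac{49065}{1889} = \frac{49065}{1889} - \frac{i \sqrt{37606}}{42120}$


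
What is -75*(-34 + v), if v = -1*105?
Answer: 10425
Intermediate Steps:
v = -105
-75*(-34 + v) = -75*(-34 - 105) = -75*(-139) = 10425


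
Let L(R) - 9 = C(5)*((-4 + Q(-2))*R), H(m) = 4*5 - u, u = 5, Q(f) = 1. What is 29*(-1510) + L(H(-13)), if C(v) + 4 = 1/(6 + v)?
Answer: -479656/11 ≈ -43605.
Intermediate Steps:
H(m) = 15 (H(m) = 4*5 - 1*5 = 20 - 5 = 15)
C(v) = -4 + 1/(6 + v)
L(R) = 9 + 129*R/11 (L(R) = 9 + ((-23 - 4*5)/(6 + 5))*((-4 + 1)*R) = 9 + ((-23 - 20)/11)*(-3*R) = 9 + ((1/11)*(-43))*(-3*R) = 9 - (-129)*R/11 = 9 + 129*R/11)
29*(-1510) + L(H(-13)) = 29*(-1510) + (9 + (129/11)*15) = -43790 + (9 + 1935/11) = -43790 + 2034/11 = -479656/11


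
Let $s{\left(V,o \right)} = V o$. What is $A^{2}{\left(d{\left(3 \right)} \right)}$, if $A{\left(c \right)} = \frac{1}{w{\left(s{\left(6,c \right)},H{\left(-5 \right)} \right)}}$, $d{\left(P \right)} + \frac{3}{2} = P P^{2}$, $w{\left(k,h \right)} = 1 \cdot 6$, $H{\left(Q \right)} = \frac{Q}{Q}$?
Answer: $\frac{1}{36} \approx 0.027778$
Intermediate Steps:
$H{\left(Q \right)} = 1$
$w{\left(k,h \right)} = 6$
$d{\left(P \right)} = - \frac{3}{2} + P^{3}$ ($d{\left(P \right)} = - \frac{3}{2} + P P^{2} = - \frac{3}{2} + P^{3}$)
$A{\left(c \right)} = \frac{1}{6}$
$A^{2}{\left(d{\left(3 \right)} \right)} = \left(\frac{1}{6}\right)^{2} = \frac{1}{36}$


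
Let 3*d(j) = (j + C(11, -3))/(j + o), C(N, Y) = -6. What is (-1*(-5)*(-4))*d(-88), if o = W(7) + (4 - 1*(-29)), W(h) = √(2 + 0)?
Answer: -103400/9069 - 1880*√2/9069 ≈ -11.695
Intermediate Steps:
W(h) = √2
o = 33 + √2 (o = √2 + (4 - 1*(-29)) = √2 + (4 + 29) = √2 + 33 = 33 + √2 ≈ 34.414)
d(j) = (-6 + j)/(3*(33 + j + √2)) (d(j) = ((j - 6)/(j + (33 + √2)))/3 = ((-6 + j)/(33 + j + √2))/3 = (-6 + j)/(3*(33 + j + √2)))
(-1*(-5)*(-4))*d(-88) = (-1*(-5)*(-4))*((-2 + (⅓)*(-88))/(33 - 88 + √2)) = (5*(-4))*((-2 - 88/3)/(-55 + √2)) = -20*(-94)/((-55 + √2)*3) = -(-1880)/(3*(-55 + √2)) = 1880/(3*(-55 + √2))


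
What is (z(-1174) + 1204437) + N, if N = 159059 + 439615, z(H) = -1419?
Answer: 1801692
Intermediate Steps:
N = 598674
(z(-1174) + 1204437) + N = (-1419 + 1204437) + 598674 = 1203018 + 598674 = 1801692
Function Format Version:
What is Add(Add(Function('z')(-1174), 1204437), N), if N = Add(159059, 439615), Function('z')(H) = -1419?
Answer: 1801692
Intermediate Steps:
N = 598674
Add(Add(Function('z')(-1174), 1204437), N) = Add(Add(-1419, 1204437), 598674) = Add(1203018, 598674) = 1801692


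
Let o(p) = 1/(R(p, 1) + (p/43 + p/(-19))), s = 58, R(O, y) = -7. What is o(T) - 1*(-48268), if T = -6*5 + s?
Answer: 308479971/6391 ≈ 48268.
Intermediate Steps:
T = 28 (T = -6*5 + 58 = -30 + 58 = 28)
o(p) = 1/(-7 - 24*p/817) (o(p) = 1/(-7 + (p/43 + p/(-19))) = 1/(-7 + (p*(1/43) + p*(-1/19))) = 1/(-7 + (p/43 - p/19)) = 1/(-7 - 24*p/817))
o(T) - 1*(-48268) = -817/(5719 + 24*28) - 1*(-48268) = -817/(5719 + 672) + 48268 = -817/6391 + 48268 = 308479971/6391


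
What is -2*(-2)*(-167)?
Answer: -668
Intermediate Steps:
-2*(-2)*(-167) = 4*(-167) = -668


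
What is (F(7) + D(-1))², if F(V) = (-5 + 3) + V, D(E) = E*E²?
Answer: 16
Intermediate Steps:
D(E) = E³
F(V) = -2 + V
(F(7) + D(-1))² = ((-2 + 7) + (-1)³)² = (5 - 1)² = 4² = 16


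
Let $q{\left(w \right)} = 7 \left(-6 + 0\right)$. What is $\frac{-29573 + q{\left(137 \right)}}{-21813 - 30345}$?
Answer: $\frac{29615}{52158} \approx 0.56779$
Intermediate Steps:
$q{\left(w \right)} = -42$ ($q{\left(w \right)} = 7 \left(-6\right) = -42$)
$\frac{-29573 + q{\left(137 \right)}}{-21813 - 30345} = \frac{-29573 - 42}{-21813 - 30345} = - \frac{29615}{-52158} = \left(-29615\right) \left(- \frac{1}{52158}\right) = \frac{29615}{52158}$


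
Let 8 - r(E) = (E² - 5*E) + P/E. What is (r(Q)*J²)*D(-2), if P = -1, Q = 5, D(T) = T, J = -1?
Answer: -82/5 ≈ -16.400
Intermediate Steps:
r(E) = 8 + 1/E - E² + 5*E (r(E) = 8 - ((E² - 5*E) - 1/E) = 8 - (E² - 1/E - 5*E) = 8 + (1/E - E² + 5*E) = 8 + 1/E - E² + 5*E)
(r(Q)*J²)*D(-2) = ((8 + 1/5 - 1*5² + 5*5)*(-1)²)*(-2) = ((8 + ⅕ - 1*25 + 25)*1)*(-2) = ((8 + ⅕ - 25 + 25)*1)*(-2) = ((41/5)*1)*(-2) = (41/5)*(-2) = -82/5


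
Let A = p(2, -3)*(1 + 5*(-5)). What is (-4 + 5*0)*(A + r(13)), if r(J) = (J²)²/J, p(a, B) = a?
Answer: -8596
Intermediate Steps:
A = -48 (A = 2*(1 + 5*(-5)) = 2*(1 - 25) = 2*(-24) = -48)
r(J) = J³ (r(J) = J⁴/J = J³)
(-4 + 5*0)*(A + r(13)) = (-4 + 5*0)*(-48 + 13³) = (-4 + 0)*(-48 + 2197) = -4*2149 = -8596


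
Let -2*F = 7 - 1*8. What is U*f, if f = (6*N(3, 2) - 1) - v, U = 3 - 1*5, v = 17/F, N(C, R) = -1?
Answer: 82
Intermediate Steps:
F = ½ (F = -(7 - 1*8)/2 = -(7 - 8)/2 = -½*(-1) = ½ ≈ 0.50000)
v = 34 (v = 17/(½) = 17*2 = 34)
U = -2 (U = 3 - 5 = -2)
f = -41 (f = (6*(-1) - 1) - 1*34 = (-6 - 1) - 34 = -7 - 34 = -41)
U*f = -2*(-41) = 82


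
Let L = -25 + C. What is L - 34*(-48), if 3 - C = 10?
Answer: 1600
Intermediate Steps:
C = -7 (C = 3 - 1*10 = 3 - 10 = -7)
L = -32 (L = -25 - 7 = -32)
L - 34*(-48) = -32 - 34*(-48) = -32 + 1632 = 1600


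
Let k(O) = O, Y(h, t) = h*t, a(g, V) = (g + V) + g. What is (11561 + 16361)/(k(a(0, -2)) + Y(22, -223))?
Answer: -13961/2454 ≈ -5.6891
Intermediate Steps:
a(g, V) = V + 2*g (a(g, V) = (V + g) + g = V + 2*g)
(11561 + 16361)/(k(a(0, -2)) + Y(22, -223)) = (11561 + 16361)/((-2 + 2*0) + 22*(-223)) = 27922/((-2 + 0) - 4906) = 27922/(-2 - 4906) = 27922/(-4908) = 27922*(-1/4908) = -13961/2454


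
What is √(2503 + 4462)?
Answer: √6965 ≈ 83.457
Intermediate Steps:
√(2503 + 4462) = √6965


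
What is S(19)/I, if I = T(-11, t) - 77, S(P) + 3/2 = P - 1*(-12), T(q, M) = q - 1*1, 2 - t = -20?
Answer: -59/178 ≈ -0.33146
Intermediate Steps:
t = 22 (t = 2 - 1*(-20) = 2 + 20 = 22)
T(q, M) = -1 + q (T(q, M) = q - 1 = -1 + q)
S(P) = 21/2 + P (S(P) = -3/2 + (P - 1*(-12)) = -3/2 + (P + 12) = -3/2 + (12 + P) = 21/2 + P)
I = -89 (I = (-1 - 11) - 77 = -12 - 77 = -89)
S(19)/I = (21/2 + 19)/(-89) = (59/2)*(-1/89) = -59/178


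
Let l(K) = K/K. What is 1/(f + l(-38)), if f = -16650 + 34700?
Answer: 1/18051 ≈ 5.5399e-5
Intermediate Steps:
f = 18050
l(K) = 1
1/(f + l(-38)) = 1/(18050 + 1) = 1/18051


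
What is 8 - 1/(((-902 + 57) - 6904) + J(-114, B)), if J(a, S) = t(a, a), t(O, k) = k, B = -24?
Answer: 62905/7863 ≈ 8.0001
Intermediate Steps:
J(a, S) = a
8 - 1/(((-902 + 57) - 6904) + J(-114, B)) = 8 - 1/(((-902 + 57) - 6904) - 114) = 8 - 1/((-845 - 6904) - 114) = 8 - 1/(-7749 - 114) = 8 - 1/(-7863) = 8 - 1*(-1/7863) = 8 + 1/7863 = 62905/7863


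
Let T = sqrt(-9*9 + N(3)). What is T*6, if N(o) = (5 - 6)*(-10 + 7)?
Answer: 6*I*sqrt(78) ≈ 52.991*I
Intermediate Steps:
N(o) = 3 (N(o) = -1*(-3) = 3)
T = I*sqrt(78) (T = sqrt(-9*9 + 3) = sqrt(-81 + 3) = sqrt(-78) = I*sqrt(78) ≈ 8.8318*I)
T*6 = (I*sqrt(78))*6 = 6*I*sqrt(78)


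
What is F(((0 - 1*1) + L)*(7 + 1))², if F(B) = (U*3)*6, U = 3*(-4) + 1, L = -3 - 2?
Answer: 39204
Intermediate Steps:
L = -5
U = -11 (U = -12 + 1 = -11)
F(B) = -198 (F(B) = -11*3*6 = -33*6 = -198)
F(((0 - 1*1) + L)*(7 + 1))² = (-198)² = 39204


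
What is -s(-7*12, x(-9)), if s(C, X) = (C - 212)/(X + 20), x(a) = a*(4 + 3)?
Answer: -296/43 ≈ -6.8837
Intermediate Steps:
x(a) = 7*a (x(a) = a*7 = 7*a)
s(C, X) = (-212 + C)/(20 + X)
-s(-7*12, x(-9)) = -(-212 - 7*12)/(20 + 7*(-9)) = -(-212 - 84)/(20 - 63) = -(-296)/(-43) = -(-1)*(-296)/43 = -1*296/43 = -296/43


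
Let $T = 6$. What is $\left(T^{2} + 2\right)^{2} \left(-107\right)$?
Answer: $-154508$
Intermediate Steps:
$\left(T^{2} + 2\right)^{2} \left(-107\right) = \left(6^{2} + 2\right)^{2} \left(-107\right) = \left(36 + 2\right)^{2} \left(-107\right) = 38^{2} \left(-107\right) = 1444 \left(-107\right) = -154508$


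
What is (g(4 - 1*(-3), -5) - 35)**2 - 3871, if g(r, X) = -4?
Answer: -2350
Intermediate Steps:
(g(4 - 1*(-3), -5) - 35)**2 - 3871 = (-4 - 35)**2 - 3871 = (-39)**2 - 3871 = 1521 - 3871 = -2350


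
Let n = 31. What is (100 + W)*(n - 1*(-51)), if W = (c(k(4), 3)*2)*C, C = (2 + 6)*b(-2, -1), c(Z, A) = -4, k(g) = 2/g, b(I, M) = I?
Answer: 18696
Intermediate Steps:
C = -16 (C = (2 + 6)*(-2) = 8*(-2) = -16)
W = 128 (W = -4*2*(-16) = -8*(-16) = 128)
(100 + W)*(n - 1*(-51)) = (100 + 128)*(31 - 1*(-51)) = 228*(31 + 51) = 228*82 = 18696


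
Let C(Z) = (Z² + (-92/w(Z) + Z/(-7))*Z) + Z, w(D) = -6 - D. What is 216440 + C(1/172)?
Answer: 23150638601893/106960952 ≈ 2.1644e+5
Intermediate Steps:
C(Z) = Z + Z² + Z*(-92/(-6 - Z) - Z/7) (C(Z) = (Z² + (-92/(-6 - Z) + Z/(-7))*Z) + Z = (Z² + (-92/(-6 - Z) + Z*(-⅐))*Z) + Z = (Z² + (-92/(-6 - Z) - Z/7)*Z) + Z = (Z² + Z*(-92/(-6 - Z) - Z/7)) + Z = Z + Z² + Z*(-92/(-6 - Z) - Z/7))
216440 + C(1/172) = 216440 + (⅐)*(644 + (6 + 1/172)*(7 + 6/172))/(172*(6 + 1/172)) = 216440 + (⅐)*(1/172)*(644 + (6 + 1/172)*(7 + 6*(1/172)))/(6 + 1/172) = 216440 + (⅐)*(1/172)*(644 + 1033*(7 + 3/86)/172)/(1033/172) = 216440 + (⅐)*(1/172)*(172/1033)*(644 + (1033/172)*(605/86)) = 216440 + (⅐)*(1/172)*(172/1033)*(644 + 624965/14792) = 216440 + (⅐)*(1/172)*(172/1033)*(10151013/14792) = 216440 + 10151013/106960952 = 23150638601893/106960952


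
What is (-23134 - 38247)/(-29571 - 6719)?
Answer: 61381/36290 ≈ 1.6914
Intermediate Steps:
(-23134 - 38247)/(-29571 - 6719) = -61381/(-36290) = -61381*(-1/36290) = 61381/36290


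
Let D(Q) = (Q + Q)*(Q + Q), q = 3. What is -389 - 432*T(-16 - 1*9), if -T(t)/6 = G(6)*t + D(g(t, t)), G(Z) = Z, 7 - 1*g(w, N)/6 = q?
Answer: 5582779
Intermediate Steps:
g(w, N) = 24 (g(w, N) = 42 - 6*3 = 42 - 18 = 24)
D(Q) = 4*Q² (D(Q) = (2*Q)*(2*Q) = 4*Q²)
T(t) = -13824 - 36*t (T(t) = -6*(6*t + 4*24²) = -6*(6*t + 4*576) = -6*(6*t + 2304) = -6*(2304 + 6*t) = -13824 - 36*t)
-389 - 432*T(-16 - 1*9) = -389 - 432*(-13824 - 36*(-16 - 1*9)) = -389 - 432*(-13824 - 36*(-16 - 9)) = -389 - 432*(-13824 - 36*(-25)) = -389 - 432*(-13824 + 900) = -389 - 432*(-12924) = -389 + 5583168 = 5582779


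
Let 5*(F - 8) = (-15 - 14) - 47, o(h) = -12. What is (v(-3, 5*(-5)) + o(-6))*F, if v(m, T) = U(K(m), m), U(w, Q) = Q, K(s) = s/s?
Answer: 108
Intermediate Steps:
K(s) = 1
v(m, T) = m
F = -36/5 (F = 8 + ((-15 - 14) - 47)/5 = 8 + (-29 - 47)/5 = 8 + (1/5)*(-76) = 8 - 76/5 = -36/5 ≈ -7.2000)
(v(-3, 5*(-5)) + o(-6))*F = (-3 - 12)*(-36/5) = -15*(-36/5) = 108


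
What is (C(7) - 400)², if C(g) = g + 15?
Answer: 142884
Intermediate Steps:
C(g) = 15 + g
(C(7) - 400)² = ((15 + 7) - 400)² = (22 - 400)² = (-378)² = 142884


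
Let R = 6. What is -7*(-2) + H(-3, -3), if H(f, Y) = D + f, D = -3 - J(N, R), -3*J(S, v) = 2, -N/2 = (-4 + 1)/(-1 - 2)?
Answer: 26/3 ≈ 8.6667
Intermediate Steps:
N = -2 (N = -2*(-4 + 1)/(-1 - 2) = -(-6)/(-3) = -(-6)*(-1)/3 = -2*1 = -2)
J(S, v) = -⅔ (J(S, v) = -⅓*2 = -⅔)
D = -7/3 (D = -3 - 1*(-⅔) = -3 + ⅔ = -7/3 ≈ -2.3333)
H(f, Y) = -7/3 + f
-7*(-2) + H(-3, -3) = -7*(-2) + (-7/3 - 3) = 14 - 16/3 = 26/3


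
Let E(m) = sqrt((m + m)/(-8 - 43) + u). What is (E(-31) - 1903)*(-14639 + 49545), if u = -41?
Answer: -66426118 + 34906*I*sqrt(103479)/51 ≈ -6.6426e+7 + 2.2017e+5*I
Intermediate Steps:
E(m) = sqrt(-41 - 2*m/51) (E(m) = sqrt((m + m)/(-8 - 43) - 41) = sqrt((2*m)/(-51) - 41) = sqrt((2*m)*(-1/51) - 41) = sqrt(-2*m/51 - 41) = sqrt(-41 - 2*m/51))
(E(-31) - 1903)*(-14639 + 49545) = (sqrt(-106641 - 102*(-31))/51 - 1903)*(-14639 + 49545) = (sqrt(-106641 + 3162)/51 - 1903)*34906 = (sqrt(-103479)/51 - 1903)*34906 = ((I*sqrt(103479))/51 - 1903)*34906 = (I*sqrt(103479)/51 - 1903)*34906 = (-1903 + I*sqrt(103479)/51)*34906 = -66426118 + 34906*I*sqrt(103479)/51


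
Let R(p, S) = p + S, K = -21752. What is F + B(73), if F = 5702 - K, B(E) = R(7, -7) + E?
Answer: 27527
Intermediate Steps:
R(p, S) = S + p
B(E) = E (B(E) = (-7 + 7) + E = 0 + E = E)
F = 27454 (F = 5702 - 1*(-21752) = 5702 + 21752 = 27454)
F + B(73) = 27454 + 73 = 27527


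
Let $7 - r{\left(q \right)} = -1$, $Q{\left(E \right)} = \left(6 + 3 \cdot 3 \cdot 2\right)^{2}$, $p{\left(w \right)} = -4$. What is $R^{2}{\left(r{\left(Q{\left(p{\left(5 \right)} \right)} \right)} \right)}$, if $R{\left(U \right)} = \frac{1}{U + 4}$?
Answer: $\frac{1}{144} \approx 0.0069444$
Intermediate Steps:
$Q{\left(E \right)} = 576$ ($Q{\left(E \right)} = \left(6 + 3 \cdot 6\right)^{2} = \left(6 + 18\right)^{2} = 24^{2} = 576$)
$r{\left(q \right)} = 8$ ($r{\left(q \right)} = 7 - -1 = 7 + 1 = 8$)
$R{\left(U \right)} = \frac{1}{4 + U}$
$R^{2}{\left(r{\left(Q{\left(p{\left(5 \right)} \right)} \right)} \right)} = \left(\frac{1}{4 + 8}\right)^{2} = \left(\frac{1}{12}\right)^{2} = \frac{1}{144}$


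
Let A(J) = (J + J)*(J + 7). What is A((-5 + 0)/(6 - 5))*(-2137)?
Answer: 42740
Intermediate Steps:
A(J) = 2*J*(7 + J) (A(J) = (2*J)*(7 + J) = 2*J*(7 + J))
A((-5 + 0)/(6 - 5))*(-2137) = (2*((-5 + 0)/(6 - 5))*(7 + (-5 + 0)/(6 - 5)))*(-2137) = (2*(-5/1)*(7 - 5/1))*(-2137) = (2*(-5*1)*(7 - 5*1))*(-2137) = (2*(-5)*(7 - 5))*(-2137) = (2*(-5)*2)*(-2137) = -20*(-2137) = 42740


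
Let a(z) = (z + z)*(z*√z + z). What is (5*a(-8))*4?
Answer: 2560 + 5120*I*√2 ≈ 2560.0 + 7240.8*I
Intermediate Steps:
a(z) = 2*z*(z + z^(3/2)) (a(z) = (2*z)*(z^(3/2) + z) = (2*z)*(z + z^(3/2)) = 2*z*(z + z^(3/2)))
(5*a(-8))*4 = (5*(2*(-8)² + 2*(-8)^(5/2)))*4 = (5*(2*64 + 2*(128*I*√2)))*4 = (5*(128 + 256*I*√2))*4 = (640 + 1280*I*√2)*4 = 2560 + 5120*I*√2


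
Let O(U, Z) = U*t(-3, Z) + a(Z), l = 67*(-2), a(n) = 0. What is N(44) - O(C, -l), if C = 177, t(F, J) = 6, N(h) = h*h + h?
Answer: 918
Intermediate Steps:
N(h) = h + h² (N(h) = h² + h = h + h²)
l = -134
O(U, Z) = 6*U (O(U, Z) = U*6 + 0 = 6*U + 0 = 6*U)
N(44) - O(C, -l) = 44*(1 + 44) - 6*177 = 44*45 - 1*1062 = 1980 - 1062 = 918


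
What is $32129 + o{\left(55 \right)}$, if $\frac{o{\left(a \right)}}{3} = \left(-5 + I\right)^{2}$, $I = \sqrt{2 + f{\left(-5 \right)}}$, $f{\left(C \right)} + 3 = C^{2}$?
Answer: $32276 - 60 \sqrt{6} \approx 32129.0$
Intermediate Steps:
$f{\left(C \right)} = -3 + C^{2}$
$I = 2 \sqrt{6}$ ($I = \sqrt{2 - \left(3 - \left(-5\right)^{2}\right)} = \sqrt{2 + \left(-3 + 25\right)} = \sqrt{2 + 22} = \sqrt{24} = 2 \sqrt{6} \approx 4.899$)
$o{\left(a \right)} = 3 \left(-5 + 2 \sqrt{6}\right)^{2}$
$32129 + o{\left(55 \right)} = 32129 + \left(147 - 60 \sqrt{6}\right) = 32276 - 60 \sqrt{6}$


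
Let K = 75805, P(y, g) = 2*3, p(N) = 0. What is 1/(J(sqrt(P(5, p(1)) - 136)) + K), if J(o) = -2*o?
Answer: 15161/1149279709 + 2*I*sqrt(130)/5746398545 ≈ 1.3192e-5 + 3.9683e-9*I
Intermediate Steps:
P(y, g) = 6
1/(J(sqrt(P(5, p(1)) - 136)) + K) = 1/(-2*sqrt(6 - 136) + 75805) = 1/(-2*I*sqrt(130) + 75805) = 1/(75805 - 2*I*sqrt(130))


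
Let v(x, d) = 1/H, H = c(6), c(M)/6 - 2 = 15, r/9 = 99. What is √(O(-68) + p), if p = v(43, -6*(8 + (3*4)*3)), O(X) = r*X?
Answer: 5*I*√25214298/102 ≈ 246.15*I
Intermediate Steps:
r = 891 (r = 9*99 = 891)
c(M) = 102 (c(M) = 12 + 6*15 = 12 + 90 = 102)
O(X) = 891*X
H = 102
v(x, d) = 1/102
p = 1/102 ≈ 0.0098039
√(O(-68) + p) = √(891*(-68) + 1/102) = √(-60588 + 1/102) = √(-6179975/102) = 5*I*√25214298/102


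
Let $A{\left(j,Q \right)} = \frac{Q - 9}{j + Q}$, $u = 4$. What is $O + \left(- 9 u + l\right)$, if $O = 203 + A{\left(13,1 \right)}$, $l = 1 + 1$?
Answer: $\frac{1179}{7} \approx 168.43$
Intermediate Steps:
$l = 2$
$A{\left(j,Q \right)} = \frac{-9 + Q}{Q + j}$
$O = \frac{1417}{7}$ ($O = 203 + \frac{-9 + 1}{1 + 13} = 203 + \frac{1}{14} \left(-8\right) = 203 - \frac{4}{7} = \frac{1417}{7} \approx 202.43$)
$O + \left(- 9 u + l\right) = \frac{1417}{7} + \left(\left(-9\right) 4 + 2\right) = \frac{1417}{7} + \left(-36 + 2\right) = \frac{1417}{7} - 34 = \frac{1179}{7}$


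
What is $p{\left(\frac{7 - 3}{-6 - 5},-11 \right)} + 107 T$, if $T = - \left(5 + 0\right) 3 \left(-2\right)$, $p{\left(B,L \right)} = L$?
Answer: $3199$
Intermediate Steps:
$T = 30$ ($T = - 5 \cdot 3 \left(-2\right) = \left(-1\right) 15 \left(-2\right) = \left(-15\right) \left(-2\right) = 30$)
$p{\left(\frac{7 - 3}{-6 - 5},-11 \right)} + 107 T = -11 + 107 \cdot 30 = -11 + 3210 = 3199$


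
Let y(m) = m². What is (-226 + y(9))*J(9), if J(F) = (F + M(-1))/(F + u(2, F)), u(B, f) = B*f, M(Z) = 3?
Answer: -580/9 ≈ -64.444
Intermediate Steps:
J(F) = (3 + F)/(3*F) (J(F) = (F + 3)/(F + 2*F) = (3 + F)/((3*F)) = (3 + F)*(1/(3*F)) = (3 + F)/(3*F))
(-226 + y(9))*J(9) = (-226 + 9²)*((⅓)*(3 + 9)/9) = (-226 + 81)*((⅓)*(⅑)*12) = -145*4/9 = -580/9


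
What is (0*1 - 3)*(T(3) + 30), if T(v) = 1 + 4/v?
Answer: -97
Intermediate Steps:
(0*1 - 3)*(T(3) + 30) = (0*1 - 3)*((4 + 3)/3 + 30) = (0 - 3)*((⅓)*7 + 30) = -3*(7/3 + 30) = -3*97/3 = -97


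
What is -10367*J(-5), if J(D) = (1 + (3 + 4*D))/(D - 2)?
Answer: -23696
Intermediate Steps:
J(D) = (4 + 4*D)/(-2 + D)
-10367*J(-5) = -41468*(1 - 5)/(-2 - 5) = -41468*(-4)/(-7) = -41468*(-1)*(-4)/7 = -10367*16/7 = -23696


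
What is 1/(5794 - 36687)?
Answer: -1/30893 ≈ -3.2370e-5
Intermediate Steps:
1/(5794 - 36687) = 1/(-30893) = -1/30893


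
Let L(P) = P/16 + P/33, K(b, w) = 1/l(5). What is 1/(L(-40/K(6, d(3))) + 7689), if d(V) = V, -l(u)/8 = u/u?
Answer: 33/254717 ≈ 0.00012956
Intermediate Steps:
l(u) = -8 (l(u) = -8*u/u = -8*1 = -8)
K(b, w) = -⅛ (K(b, w) = 1/(-8) = -⅛)
L(P) = 49*P/528 (L(P) = P*(1/16) + P*(1/33) = P/16 + P/33 = 49*P/528)
1/(L(-40/K(6, d(3))) + 7689) = 1/(49*(-40/(-⅛))/528 + 7689) = 1/(49*(-40*(-8))/528 + 7689) = 1/((49/528)*320 + 7689) = 1/(980/33 + 7689) = 1/(254717/33) = 33/254717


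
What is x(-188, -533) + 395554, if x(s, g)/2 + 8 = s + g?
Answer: 394096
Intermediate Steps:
x(s, g) = -16 + 2*g + 2*s (x(s, g) = -16 + 2*(s + g) = -16 + 2*(g + s) = -16 + (2*g + 2*s) = -16 + 2*g + 2*s)
x(-188, -533) + 395554 = (-16 + 2*(-533) + 2*(-188)) + 395554 = (-16 - 1066 - 376) + 395554 = -1458 + 395554 = 394096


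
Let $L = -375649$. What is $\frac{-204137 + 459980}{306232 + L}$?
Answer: $- \frac{28427}{7713} \approx -3.6856$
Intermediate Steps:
$\frac{-204137 + 459980}{306232 + L} = \frac{-204137 + 459980}{306232 - 375649} = \frac{255843}{-69417} = 255843 \left(- \frac{1}{69417}\right) = - \frac{28427}{7713}$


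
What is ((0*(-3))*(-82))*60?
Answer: 0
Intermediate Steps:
((0*(-3))*(-82))*60 = (0*(-82))*60 = 0*60 = 0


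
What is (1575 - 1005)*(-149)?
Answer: -84930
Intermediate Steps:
(1575 - 1005)*(-149) = 570*(-149) = -84930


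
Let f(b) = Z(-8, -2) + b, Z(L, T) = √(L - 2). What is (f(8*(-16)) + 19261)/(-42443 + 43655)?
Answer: 19133/1212 + I*√10/1212 ≈ 15.786 + 0.0026091*I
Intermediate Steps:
Z(L, T) = √(-2 + L)
f(b) = b + I*√10 (f(b) = √(-2 - 8) + b = √(-10) + b = I*√10 + b = b + I*√10)
(f(8*(-16)) + 19261)/(-42443 + 43655) = ((8*(-16) + I*√10) + 19261)/(-42443 + 43655) = ((-128 + I*√10) + 19261)/1212 = (19133 + I*√10)*(1/1212) = 19133/1212 + I*√10/1212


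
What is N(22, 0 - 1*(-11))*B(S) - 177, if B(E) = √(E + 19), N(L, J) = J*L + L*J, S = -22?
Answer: -177 + 484*I*√3 ≈ -177.0 + 838.31*I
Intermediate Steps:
N(L, J) = 2*J*L (N(L, J) = J*L + J*L = 2*J*L)
B(E) = √(19 + E)
N(22, 0 - 1*(-11))*B(S) - 177 = (2*(0 - 1*(-11))*22)*√(19 - 22) - 177 = (2*(0 + 11)*22)*√(-3) - 177 = (2*11*22)*(I*√3) - 177 = 484*(I*√3) - 177 = 484*I*√3 - 177 = -177 + 484*I*√3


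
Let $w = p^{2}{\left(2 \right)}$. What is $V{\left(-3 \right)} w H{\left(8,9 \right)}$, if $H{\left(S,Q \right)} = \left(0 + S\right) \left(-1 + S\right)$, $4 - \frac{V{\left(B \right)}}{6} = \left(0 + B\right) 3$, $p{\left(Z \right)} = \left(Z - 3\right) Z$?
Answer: $17472$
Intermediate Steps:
$p{\left(Z \right)} = Z \left(-3 + Z\right)$ ($p{\left(Z \right)} = \left(-3 + Z\right) Z = Z \left(-3 + Z\right)$)
$V{\left(B \right)} = 24 - 18 B$ ($V{\left(B \right)} = 24 - 6 \left(0 + B\right) 3 = 24 - 6 B 3 = 24 - 6 \cdot 3 B = 24 - 18 B$)
$w = 4$ ($w = \left(2 \left(-3 + 2\right)\right)^{2} = \left(2 \left(-1\right)\right)^{2} = \left(-2\right)^{2} = 4$)
$H{\left(S,Q \right)} = S \left(-1 + S\right)$
$V{\left(-3 \right)} w H{\left(8,9 \right)} = \left(24 - -54\right) 4 \cdot 8 \left(-1 + 8\right) = \left(24 + 54\right) 4 \cdot 8 \cdot 7 = 78 \cdot 4 \cdot 56 = 312 \cdot 56 = 17472$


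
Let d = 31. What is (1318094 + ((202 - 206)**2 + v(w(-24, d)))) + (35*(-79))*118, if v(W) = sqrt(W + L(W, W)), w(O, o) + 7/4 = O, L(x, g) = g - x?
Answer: 991840 + I*sqrt(103)/2 ≈ 9.9184e+5 + 5.0744*I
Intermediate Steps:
w(O, o) = -7/4 + O
v(W) = sqrt(W) (v(W) = sqrt(W + (W - W)) = sqrt(W + 0) = sqrt(W))
(1318094 + ((202 - 206)**2 + v(w(-24, d)))) + (35*(-79))*118 = (1318094 + ((202 - 206)**2 + sqrt(-7/4 - 24))) + (35*(-79))*118 = (1318094 + ((-4)**2 + sqrt(-103/4))) - 2765*118 = (1318094 + (16 + I*sqrt(103)/2)) - 326270 = (1318110 + I*sqrt(103)/2) - 326270 = 991840 + I*sqrt(103)/2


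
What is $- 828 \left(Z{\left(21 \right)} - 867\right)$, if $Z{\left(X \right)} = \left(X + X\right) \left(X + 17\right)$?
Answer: $-603612$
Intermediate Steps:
$Z{\left(X \right)} = 2 X \left(17 + X\right)$
$- 828 \left(Z{\left(21 \right)} - 867\right) = - 828 \left(2 \cdot 21 \left(17 + 21\right) - 867\right) = - 828 \left(2 \cdot 21 \cdot 38 - 867\right) = - 828 \left(1596 - 867\right) = \left(-828\right) 729 = -603612$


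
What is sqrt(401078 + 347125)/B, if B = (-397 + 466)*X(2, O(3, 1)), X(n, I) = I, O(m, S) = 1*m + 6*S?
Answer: sqrt(748203)/621 ≈ 1.3929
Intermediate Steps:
O(m, S) = m + 6*S
B = 621 (B = (-397 + 466)*(3 + 6*1) = 69*(3 + 6) = 69*9 = 621)
sqrt(401078 + 347125)/B = sqrt(401078 + 347125)/621 = sqrt(748203)*(1/621) = sqrt(748203)/621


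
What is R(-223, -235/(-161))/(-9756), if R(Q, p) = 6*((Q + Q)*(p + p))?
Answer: 104810/130893 ≈ 0.80073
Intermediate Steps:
R(Q, p) = 24*Q*p (R(Q, p) = 6*((2*Q)*(2*p)) = 6*(4*Q*p) = 24*Q*p)
R(-223, -235/(-161))/(-9756) = (24*(-223)*(-235/(-161)))/(-9756) = (24*(-223)*(-235*(-1/161)))*(-1/9756) = (24*(-223)*(235/161))*(-1/9756) = -1257720/161*(-1/9756) = 104810/130893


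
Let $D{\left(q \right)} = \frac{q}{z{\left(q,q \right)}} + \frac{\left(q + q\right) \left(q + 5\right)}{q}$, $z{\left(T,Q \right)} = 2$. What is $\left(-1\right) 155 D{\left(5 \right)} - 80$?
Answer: $- \frac{7135}{2} \approx -3567.5$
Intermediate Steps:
$D{\left(q \right)} = 10 + \frac{5 q}{2}$ ($D{\left(q \right)} = \frac{q}{2} + \frac{\left(q + q\right) \left(q + 5\right)}{q} = q \frac{1}{2} + \frac{2 q \left(5 + q\right)}{q} = \frac{q}{2} + \frac{2 q \left(5 + q\right)}{q} = \frac{q}{2} + \left(10 + 2 q\right) = 10 + \frac{5 q}{2}$)
$\left(-1\right) 155 D{\left(5 \right)} - 80 = \left(-1\right) 155 \left(10 + \frac{5}{2} \cdot 5\right) - 80 = - 155 \left(10 + \frac{25}{2}\right) - 80 = \left(-155\right) \frac{45}{2} - 80 = - \frac{6975}{2} - 80 = - \frac{7135}{2}$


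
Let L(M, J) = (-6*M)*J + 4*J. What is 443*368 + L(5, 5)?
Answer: 162894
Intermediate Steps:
L(M, J) = 4*J - 6*J*M (L(M, J) = -6*J*M + 4*J = 4*J - 6*J*M)
443*368 + L(5, 5) = 443*368 + 2*5*(2 - 3*5) = 163024 + 2*5*(2 - 15) = 163024 + 2*5*(-13) = 163024 - 130 = 162894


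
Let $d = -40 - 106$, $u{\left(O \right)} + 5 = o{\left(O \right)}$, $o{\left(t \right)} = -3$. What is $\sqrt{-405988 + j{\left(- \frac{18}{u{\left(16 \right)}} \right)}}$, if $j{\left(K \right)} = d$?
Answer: $9 i \sqrt{5014} \approx 637.29 i$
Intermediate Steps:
$u{\left(O \right)} = -8$ ($u{\left(O \right)} = -5 - 3 = -8$)
$d = -146$ ($d = -40 - 106 = -146$)
$j{\left(K \right)} = -146$
$\sqrt{-405988 + j{\left(- \frac{18}{u{\left(16 \right)}} \right)}} = \sqrt{-405988 - 146} = \sqrt{-406134} = 9 i \sqrt{5014}$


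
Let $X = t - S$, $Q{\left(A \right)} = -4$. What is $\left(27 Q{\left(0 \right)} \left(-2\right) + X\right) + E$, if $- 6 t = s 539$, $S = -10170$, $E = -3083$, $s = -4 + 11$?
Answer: $\frac{40045}{6} \approx 6674.2$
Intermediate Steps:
$s = 7$
$t = - \frac{3773}{6}$ ($t = - \frac{7 \cdot 539}{6} = \left(- \frac{1}{6}\right) 3773 = - \frac{3773}{6} \approx -628.83$)
$X = \frac{57247}{6}$ ($X = - \frac{3773}{6} - -10170 = - \frac{3773}{6} + 10170 = \frac{57247}{6} \approx 9541.2$)
$\left(27 Q{\left(0 \right)} \left(-2\right) + X\right) + E = \left(27 \left(-4\right) \left(-2\right) + \frac{57247}{6}\right) - 3083 = \left(\left(-108\right) \left(-2\right) + \frac{57247}{6}\right) - 3083 = \left(216 + \frac{57247}{6}\right) - 3083 = \frac{58543}{6} - 3083 = \frac{40045}{6}$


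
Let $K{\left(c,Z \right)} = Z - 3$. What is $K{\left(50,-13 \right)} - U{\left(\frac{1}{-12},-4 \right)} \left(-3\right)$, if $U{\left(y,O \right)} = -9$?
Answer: $-43$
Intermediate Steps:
$K{\left(c,Z \right)} = -3 + Z$
$K{\left(50,-13 \right)} - U{\left(\frac{1}{-12},-4 \right)} \left(-3\right) = \left(-3 - 13\right) - \left(-9\right) \left(-3\right) = -16 - 27 = -43$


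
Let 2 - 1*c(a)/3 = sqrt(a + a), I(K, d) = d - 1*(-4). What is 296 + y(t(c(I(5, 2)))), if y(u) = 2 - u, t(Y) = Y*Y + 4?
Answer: 150 + 72*sqrt(3) ≈ 274.71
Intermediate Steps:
I(K, d) = 4 + d (I(K, d) = d + 4 = 4 + d)
c(a) = 6 - 3*sqrt(2)*sqrt(a) (c(a) = 6 - 3*sqrt(a + a) = 6 - 3*sqrt(2)*sqrt(a))
t(Y) = 4 + Y**2 (t(Y) = Y**2 + 4 = 4 + Y**2)
296 + y(t(c(I(5, 2)))) = 296 + (2 - (4 + (6 - 3*sqrt(2)*sqrt(4 + 2))**2)) = 296 + (2 - (4 + (6 - 3*sqrt(2)*sqrt(6))**2)) = 296 + (2 - (4 + (6 - 6*sqrt(3))**2)) = 296 + (2 + (-4 - (6 - 6*sqrt(3))**2)) = 296 + (-2 - (6 - 6*sqrt(3))**2) = 294 - (6 - 6*sqrt(3))**2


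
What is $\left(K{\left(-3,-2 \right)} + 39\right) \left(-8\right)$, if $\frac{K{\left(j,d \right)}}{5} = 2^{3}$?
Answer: $-632$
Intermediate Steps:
$K{\left(j,d \right)} = 40$ ($K{\left(j,d \right)} = 5 \cdot 2^{3} = 5 \cdot 8 = 40$)
$\left(K{\left(-3,-2 \right)} + 39\right) \left(-8\right) = \left(40 + 39\right) \left(-8\right) = 79 \left(-8\right) = -632$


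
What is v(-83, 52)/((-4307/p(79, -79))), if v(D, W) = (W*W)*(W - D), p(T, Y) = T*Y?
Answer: 2278214640/4307 ≈ 5.2896e+5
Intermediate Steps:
v(D, W) = W**2*(W - D)
v(-83, 52)/((-4307/p(79, -79))) = (52**2*(52 - 1*(-83)))/((-4307/(79*(-79)))) = (2704*(52 + 83))/((-4307/(-6241))) = (2704*135)/((-4307*(-1/6241))) = 365040/(4307/6241) = 365040*(6241/4307) = 2278214640/4307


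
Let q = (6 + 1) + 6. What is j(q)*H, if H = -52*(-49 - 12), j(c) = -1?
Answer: -3172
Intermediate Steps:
q = 13 (q = 7 + 6 = 13)
H = 3172 (H = -52*(-61) = 3172)
j(q)*H = -1*3172 = -3172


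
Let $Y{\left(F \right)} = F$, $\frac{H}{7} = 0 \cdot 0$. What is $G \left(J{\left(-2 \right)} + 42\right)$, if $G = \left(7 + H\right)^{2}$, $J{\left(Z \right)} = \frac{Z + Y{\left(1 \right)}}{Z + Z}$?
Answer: $\frac{8281}{4} \approx 2070.3$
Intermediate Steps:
$H = 0$ ($H = 7 \cdot 0 \cdot 0 = 7 \cdot 0 = 0$)
$J{\left(Z \right)} = \frac{1 + Z}{2 Z}$ ($J{\left(Z \right)} = \frac{Z + 1}{Z + Z} = \frac{1 + Z}{2 Z}$)
$G = 49$ ($G = \left(7 + 0\right)^{2} = 7^{2} = 49$)
$G \left(J{\left(-2 \right)} + 42\right) = 49 \left(\frac{1 - 2}{2 \left(-2\right)} + 42\right) = 49 \left(\frac{1}{2} \left(- \frac{1}{2}\right) \left(-1\right) + 42\right) = 49 \left(\frac{1}{4} + 42\right) = 49 \cdot \frac{169}{4} = \frac{8281}{4}$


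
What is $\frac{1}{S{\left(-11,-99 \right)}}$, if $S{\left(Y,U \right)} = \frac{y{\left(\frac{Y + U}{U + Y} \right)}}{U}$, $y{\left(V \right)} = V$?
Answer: $-99$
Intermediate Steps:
$S{\left(Y,U \right)} = \frac{1}{U}$ ($S{\left(Y,U \right)} = \frac{\left(Y + U\right) \frac{1}{U + Y}}{U} = \frac{\left(U + Y\right) \frac{1}{U + Y}}{U} = 1 \frac{1}{U} = \frac{1}{U}$)
$\frac{1}{S{\left(-11,-99 \right)}} = \frac{1}{\frac{1}{-99}} = \frac{1}{- \frac{1}{99}} = -99$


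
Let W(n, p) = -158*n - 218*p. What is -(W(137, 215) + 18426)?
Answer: 50090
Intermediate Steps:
W(n, p) = -218*p - 158*n
-(W(137, 215) + 18426) = -((-218*215 - 158*137) + 18426) = -((-46870 - 21646) + 18426) = -(-68516 + 18426) = -1*(-50090) = 50090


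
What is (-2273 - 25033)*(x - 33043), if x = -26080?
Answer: 1614412638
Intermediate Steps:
(-2273 - 25033)*(x - 33043) = (-2273 - 25033)*(-26080 - 33043) = -27306*(-59123) = 1614412638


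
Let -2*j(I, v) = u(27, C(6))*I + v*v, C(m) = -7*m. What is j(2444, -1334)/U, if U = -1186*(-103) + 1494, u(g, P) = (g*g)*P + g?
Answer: 9123106/30913 ≈ 295.12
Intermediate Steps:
u(g, P) = g + P*g**2 (u(g, P) = g**2*P + g = P*g**2 + g = g + P*g**2)
j(I, v) = -v**2/2 + 30591*I/2 (j(I, v) = -((27*(1 - 7*6*27))*I + v*v)/2 = -((27*(1 - 42*27))*I + v**2)/2 = -((27*(1 - 1134))*I + v**2)/2 = -((27*(-1133))*I + v**2)/2 = -(-30591*I + v**2)/2 = -(v**2 - 30591*I)/2 = -v**2/2 + 30591*I/2)
U = 123652 (U = 122158 + 1494 = 123652)
j(2444, -1334)/U = (-1/2*(-1334)**2 + (30591/2)*2444)/123652 = (-1/2*1779556 + 37382202)*(1/123652) = (-889778 + 37382202)*(1/123652) = 36492424*(1/123652) = 9123106/30913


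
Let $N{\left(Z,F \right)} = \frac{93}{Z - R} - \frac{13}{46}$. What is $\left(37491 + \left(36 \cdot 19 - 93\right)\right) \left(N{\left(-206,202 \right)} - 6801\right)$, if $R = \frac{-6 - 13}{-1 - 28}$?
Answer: $- \frac{35703551541009}{137839} \approx -2.5902 \cdot 10^{8}$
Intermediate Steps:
$R = \frac{19}{29}$ ($R = - \frac{19}{-29} = \left(-19\right) \left(- \frac{1}{29}\right) = \frac{19}{29} \approx 0.65517$)
$N{\left(Z,F \right)} = - \frac{13}{46} + \frac{93}{- \frac{19}{29} + Z}$ ($N{\left(Z,F \right)} = \frac{93}{Z - \frac{19}{29}} - \frac{13}{46} = \frac{93}{- \frac{19}{29} + Z} - \frac{13}{46} = - \frac{13}{46} + \frac{93}{- \frac{19}{29} + Z}$)
$\left(37491 + \left(36 \cdot 19 - 93\right)\right) \left(N{\left(-206,202 \right)} - 6801\right) = \left(37491 + \left(36 \cdot 19 - 93\right)\right) \left(\frac{124309 - -77662}{46 \left(-19 + 29 \left(-206\right)\right)} - 6801\right) = \left(37491 + \left(684 - 93\right)\right) \left(\frac{124309 + 77662}{46 \left(-19 - 5974\right)} - 6801\right) = \left(37491 + 591\right) \left(\frac{1}{46} \frac{1}{-5993} \cdot 201971 - 6801\right) = 38082 \left(\frac{1}{46} \left(- \frac{1}{5993}\right) 201971 - 6801\right) = 38082 \left(- \frac{201971}{275678} - 6801\right) = 38082 \left(- \frac{1875088049}{275678}\right) = - \frac{35703551541009}{137839}$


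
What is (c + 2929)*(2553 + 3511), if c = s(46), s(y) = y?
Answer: 18040400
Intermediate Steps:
c = 46
(c + 2929)*(2553 + 3511) = (46 + 2929)*(2553 + 3511) = 2975*6064 = 18040400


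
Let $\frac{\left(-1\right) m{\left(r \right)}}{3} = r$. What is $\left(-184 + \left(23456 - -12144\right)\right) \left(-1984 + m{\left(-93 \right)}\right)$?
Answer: $-60384280$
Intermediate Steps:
$m{\left(r \right)} = - 3 r$
$\left(-184 + \left(23456 - -12144\right)\right) \left(-1984 + m{\left(-93 \right)}\right) = \left(-184 + \left(23456 - -12144\right)\right) \left(-1984 - -279\right) = \left(-184 + \left(23456 + 12144\right)\right) \left(-1984 + 279\right) = \left(-184 + 35600\right) \left(-1705\right) = 35416 \left(-1705\right) = -60384280$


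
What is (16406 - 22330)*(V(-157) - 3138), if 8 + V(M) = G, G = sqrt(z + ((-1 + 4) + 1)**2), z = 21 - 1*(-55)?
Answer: 18636904 - 11848*sqrt(23) ≈ 1.8580e+7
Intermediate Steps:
z = 76 (z = 21 + 55 = 76)
G = 2*sqrt(23) (G = sqrt(76 + ((-1 + 4) + 1)**2) = sqrt(76 + (3 + 1)**2) = sqrt(76 + 4**2) = sqrt(76 + 16) = sqrt(92) = 2*sqrt(23) ≈ 9.5917)
V(M) = -8 + 2*sqrt(23)
(16406 - 22330)*(V(-157) - 3138) = (16406 - 22330)*((-8 + 2*sqrt(23)) - 3138) = -5924*(-3146 + 2*sqrt(23)) = 18636904 - 11848*sqrt(23)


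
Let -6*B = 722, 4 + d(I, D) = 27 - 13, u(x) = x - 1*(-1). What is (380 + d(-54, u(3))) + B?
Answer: 809/3 ≈ 269.67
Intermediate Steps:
u(x) = 1 + x (u(x) = x + 1 = 1 + x)
d(I, D) = 10 (d(I, D) = -4 + (27 - 13) = -4 + 14 = 10)
B = -361/3 (B = -⅙*722 = -361/3 ≈ -120.33)
(380 + d(-54, u(3))) + B = (380 + 10) - 361/3 = 390 - 361/3 = 809/3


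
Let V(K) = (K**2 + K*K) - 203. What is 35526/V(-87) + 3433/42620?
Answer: 62615599/25461188 ≈ 2.4593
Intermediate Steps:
V(K) = -203 + 2*K**2 (V(K) = (K**2 + K**2) - 203 = 2*K**2 - 203 = -203 + 2*K**2)
35526/V(-87) + 3433/42620 = 35526/(-203 + 2*(-87)**2) + 3433/42620 = 35526/(-203 + 2*7569) + 3433*(1/42620) = 35526/(-203 + 15138) + 3433/42620 = 35526/14935 + 3433/42620 = 62615599/25461188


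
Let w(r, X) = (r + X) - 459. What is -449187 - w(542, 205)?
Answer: -449475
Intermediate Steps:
w(r, X) = -459 + X + r (w(r, X) = (X + r) - 459 = -459 + X + r)
-449187 - w(542, 205) = -449187 - (-459 + 205 + 542) = -449187 - 1*288 = -449187 - 288 = -449475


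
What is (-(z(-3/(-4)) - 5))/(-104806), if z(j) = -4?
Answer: -9/104806 ≈ -8.5873e-5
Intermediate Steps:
(-(z(-3/(-4)) - 5))/(-104806) = (-(-4 - 5))/(-104806) = -(-1)*(-9)/104806 = -1/104806*9 = -9/104806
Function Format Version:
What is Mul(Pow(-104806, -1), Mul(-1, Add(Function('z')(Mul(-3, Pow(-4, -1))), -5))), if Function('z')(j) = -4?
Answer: Rational(-9, 104806) ≈ -8.5873e-5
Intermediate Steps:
Mul(Pow(-104806, -1), Mul(-1, Add(Function('z')(Mul(-3, Pow(-4, -1))), -5))) = Mul(Pow(-104806, -1), Mul(-1, Add(-4, -5))) = Mul(Rational(-1, 104806), Mul(-1, -9)) = Mul(Rational(-1, 104806), 9) = Rational(-9, 104806)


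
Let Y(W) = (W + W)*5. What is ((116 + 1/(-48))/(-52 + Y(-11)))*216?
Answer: -5567/36 ≈ -154.64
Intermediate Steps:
Y(W) = 10*W (Y(W) = (2*W)*5 = 10*W)
((116 + 1/(-48))/(-52 + Y(-11)))*216 = ((116 + 1/(-48))/(-52 + 10*(-11)))*216 = ((116 - 1/48)/(-52 - 110))*216 = ((5567/48)/(-162))*216 = ((5567/48)*(-1/162))*216 = -5567/7776*216 = -5567/36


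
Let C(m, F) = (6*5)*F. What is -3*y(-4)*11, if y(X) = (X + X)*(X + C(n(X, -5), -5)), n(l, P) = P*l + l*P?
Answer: -40656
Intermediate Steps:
n(l, P) = 2*P*l (n(l, P) = P*l + P*l = 2*P*l)
C(m, F) = 30*F
y(X) = 2*X*(-150 + X) (y(X) = (X + X)*(X + 30*(-5)) = (2*X)*(X - 150) = (2*X)*(-150 + X) = 2*X*(-150 + X))
-3*y(-4)*11 = -6*(-4)*(-150 - 4)*11 = -6*(-4)*(-154)*11 = -3*1232*11 = -3696*11 = -40656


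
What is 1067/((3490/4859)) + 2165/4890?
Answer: 1268001001/853305 ≈ 1486.0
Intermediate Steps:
1067/((3490/4859)) + 2165/4890 = 1067/((3490*(1/4859))) + 2165*(1/4890) = 1067/(3490/4859) + 433/978 = 1067*(4859/3490) + 433/978 = 5184553/3490 + 433/978 = 1268001001/853305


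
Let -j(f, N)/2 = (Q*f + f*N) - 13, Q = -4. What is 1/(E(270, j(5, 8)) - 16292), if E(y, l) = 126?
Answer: -1/16166 ≈ -6.1858e-5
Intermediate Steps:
j(f, N) = 26 + 8*f - 2*N*f (j(f, N) = -2*((-4*f + f*N) - 13) = -2*((-4*f + N*f) - 13) = -2*(-13 - 4*f + N*f) = 26 + 8*f - 2*N*f)
1/(E(270, j(5, 8)) - 16292) = 1/(126 - 16292) = 1/(-16166) = -1/16166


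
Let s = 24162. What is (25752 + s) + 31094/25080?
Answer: 625937107/12540 ≈ 49915.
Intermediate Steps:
(25752 + s) + 31094/25080 = (25752 + 24162) + 31094/25080 = 49914 + 31094*(1/25080) = 49914 + 15547/12540 = 625937107/12540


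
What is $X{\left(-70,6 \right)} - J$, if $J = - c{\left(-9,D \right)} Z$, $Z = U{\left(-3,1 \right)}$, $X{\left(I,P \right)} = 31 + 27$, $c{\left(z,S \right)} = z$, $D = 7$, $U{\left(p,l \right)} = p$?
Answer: $85$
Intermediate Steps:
$X{\left(I,P \right)} = 58$
$Z = -3$
$J = -27$ ($J = \left(-1\right) \left(-9\right) \left(-3\right) = 9 \left(-3\right) = -27$)
$X{\left(-70,6 \right)} - J = 58 - -27 = 58 + 27 = 85$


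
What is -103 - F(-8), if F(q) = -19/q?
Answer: -843/8 ≈ -105.38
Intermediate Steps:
-103 - F(-8) = -103 - (-19)/(-8) = -103 - (-19)*(-1)/8 = -103 - 1*19/8 = -103 - 19/8 = -843/8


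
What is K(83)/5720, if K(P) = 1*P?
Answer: 83/5720 ≈ 0.014510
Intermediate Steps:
K(P) = P
K(83)/5720 = 83/5720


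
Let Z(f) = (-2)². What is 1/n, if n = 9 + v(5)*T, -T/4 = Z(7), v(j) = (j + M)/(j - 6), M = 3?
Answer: 1/137 ≈ 0.0072993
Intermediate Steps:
Z(f) = 4
v(j) = (3 + j)/(-6 + j) (v(j) = (j + 3)/(j - 6) = (3 + j)/(-6 + j))
T = -16 (T = -4*4 = -16)
n = 137 (n = 9 + ((3 + 5)/(-6 + 5))*(-16) = 9 + (8/(-1))*(-16) = 9 - 1*8*(-16) = 9 - 8*(-16) = 9 + 128 = 137)
1/n = 1/137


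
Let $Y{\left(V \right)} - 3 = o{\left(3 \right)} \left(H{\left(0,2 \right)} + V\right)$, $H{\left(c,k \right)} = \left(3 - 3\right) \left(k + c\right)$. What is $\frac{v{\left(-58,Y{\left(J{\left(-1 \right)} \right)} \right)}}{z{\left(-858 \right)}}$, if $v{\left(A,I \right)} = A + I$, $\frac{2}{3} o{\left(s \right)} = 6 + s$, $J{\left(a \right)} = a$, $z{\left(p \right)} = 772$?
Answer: $- \frac{137}{1544} \approx -0.088731$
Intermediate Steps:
$H{\left(c,k \right)} = 0$ ($H{\left(c,k \right)} = 0 \left(c + k\right) = 0$)
$o{\left(s \right)} = 9 + \frac{3 s}{2}$ ($o{\left(s \right)} = \frac{3 \left(6 + s\right)}{2} = 9 + \frac{3 s}{2}$)
$Y{\left(V \right)} = 3 + \frac{27 V}{2}$ ($Y{\left(V \right)} = 3 + \left(9 + \frac{3}{2} \cdot 3\right) \left(0 + V\right) = 3 + \left(9 + \frac{9}{2}\right) V = 3 + \frac{27 V}{2}$)
$\frac{v{\left(-58,Y{\left(J{\left(-1 \right)} \right)} \right)}}{z{\left(-858 \right)}} = \frac{-58 + \left(3 + \frac{27}{2} \left(-1\right)\right)}{772} = \left(-58 + \left(3 - \frac{27}{2}\right)\right) \frac{1}{772} = \left(-58 - \frac{21}{2}\right) \frac{1}{772} = \left(- \frac{137}{2}\right) \frac{1}{772} = - \frac{137}{1544}$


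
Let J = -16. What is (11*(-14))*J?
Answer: 2464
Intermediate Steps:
(11*(-14))*J = (11*(-14))*(-16) = -154*(-16) = 2464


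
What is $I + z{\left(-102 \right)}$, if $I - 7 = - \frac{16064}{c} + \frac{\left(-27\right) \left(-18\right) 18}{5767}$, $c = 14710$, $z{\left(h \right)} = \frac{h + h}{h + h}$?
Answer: $\frac{357351276}{42416285} \approx 8.4249$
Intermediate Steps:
$z{\left(h \right)} = 1$ ($z{\left(h \right)} = \frac{2 h}{2 h} = 2 h \frac{1}{2 h} = 1$)
$I = \frac{314934991}{42416285}$ ($I = 7 - \left(\frac{8032}{7355} - \frac{\left(-27\right) \left(-18\right) 18}{5767}\right) = 7 - \left(\frac{8032}{7355} - 486 \cdot 18 \cdot \frac{1}{5767}\right) = 7 + \left(- \frac{8032}{7355} + 8748 \cdot \frac{1}{5767}\right) = 7 + \left(- \frac{8032}{7355} + \frac{8748}{5767}\right) = 7 + \frac{18020996}{42416285} = \frac{314934991}{42416285} \approx 7.4249$)
$I + z{\left(-102 \right)} = \frac{314934991}{42416285} + 1 = \frac{357351276}{42416285}$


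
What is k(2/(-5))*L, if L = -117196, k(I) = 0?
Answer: 0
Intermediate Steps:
k(2/(-5))*L = 0*(-117196) = 0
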